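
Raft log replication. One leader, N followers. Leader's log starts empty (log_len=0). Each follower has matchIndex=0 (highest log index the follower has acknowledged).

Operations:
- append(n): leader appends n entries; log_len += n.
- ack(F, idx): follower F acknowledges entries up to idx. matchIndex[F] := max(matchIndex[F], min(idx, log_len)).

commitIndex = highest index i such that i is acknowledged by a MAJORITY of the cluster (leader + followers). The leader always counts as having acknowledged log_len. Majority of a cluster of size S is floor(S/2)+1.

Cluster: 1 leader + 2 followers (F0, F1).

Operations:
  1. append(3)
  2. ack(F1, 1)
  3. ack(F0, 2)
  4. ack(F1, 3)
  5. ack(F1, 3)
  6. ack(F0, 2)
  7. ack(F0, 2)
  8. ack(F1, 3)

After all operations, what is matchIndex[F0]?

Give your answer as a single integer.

Answer: 2

Derivation:
Op 1: append 3 -> log_len=3
Op 2: F1 acks idx 1 -> match: F0=0 F1=1; commitIndex=1
Op 3: F0 acks idx 2 -> match: F0=2 F1=1; commitIndex=2
Op 4: F1 acks idx 3 -> match: F0=2 F1=3; commitIndex=3
Op 5: F1 acks idx 3 -> match: F0=2 F1=3; commitIndex=3
Op 6: F0 acks idx 2 -> match: F0=2 F1=3; commitIndex=3
Op 7: F0 acks idx 2 -> match: F0=2 F1=3; commitIndex=3
Op 8: F1 acks idx 3 -> match: F0=2 F1=3; commitIndex=3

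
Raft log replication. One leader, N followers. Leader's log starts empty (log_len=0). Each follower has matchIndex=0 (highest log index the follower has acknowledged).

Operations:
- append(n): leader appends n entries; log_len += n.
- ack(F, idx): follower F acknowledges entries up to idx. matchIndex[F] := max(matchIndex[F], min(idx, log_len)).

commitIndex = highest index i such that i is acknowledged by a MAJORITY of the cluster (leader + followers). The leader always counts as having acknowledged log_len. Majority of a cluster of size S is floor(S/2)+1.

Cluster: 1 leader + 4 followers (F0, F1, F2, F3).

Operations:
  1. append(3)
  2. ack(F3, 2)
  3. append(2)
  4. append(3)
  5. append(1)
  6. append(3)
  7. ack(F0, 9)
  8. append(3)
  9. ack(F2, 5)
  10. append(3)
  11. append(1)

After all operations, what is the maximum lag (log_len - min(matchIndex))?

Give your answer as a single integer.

Op 1: append 3 -> log_len=3
Op 2: F3 acks idx 2 -> match: F0=0 F1=0 F2=0 F3=2; commitIndex=0
Op 3: append 2 -> log_len=5
Op 4: append 3 -> log_len=8
Op 5: append 1 -> log_len=9
Op 6: append 3 -> log_len=12
Op 7: F0 acks idx 9 -> match: F0=9 F1=0 F2=0 F3=2; commitIndex=2
Op 8: append 3 -> log_len=15
Op 9: F2 acks idx 5 -> match: F0=9 F1=0 F2=5 F3=2; commitIndex=5
Op 10: append 3 -> log_len=18
Op 11: append 1 -> log_len=19

Answer: 19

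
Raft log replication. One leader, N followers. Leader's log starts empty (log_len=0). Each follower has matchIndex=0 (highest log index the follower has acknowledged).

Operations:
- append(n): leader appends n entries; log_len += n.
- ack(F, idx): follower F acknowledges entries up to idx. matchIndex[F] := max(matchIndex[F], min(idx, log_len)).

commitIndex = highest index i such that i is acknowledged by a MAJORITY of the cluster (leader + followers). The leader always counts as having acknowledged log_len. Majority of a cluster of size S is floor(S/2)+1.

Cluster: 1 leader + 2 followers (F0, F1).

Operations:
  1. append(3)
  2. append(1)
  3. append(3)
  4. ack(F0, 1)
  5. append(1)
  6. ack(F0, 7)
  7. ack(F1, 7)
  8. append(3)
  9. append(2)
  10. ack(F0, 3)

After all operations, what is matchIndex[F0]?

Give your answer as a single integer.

Answer: 7

Derivation:
Op 1: append 3 -> log_len=3
Op 2: append 1 -> log_len=4
Op 3: append 3 -> log_len=7
Op 4: F0 acks idx 1 -> match: F0=1 F1=0; commitIndex=1
Op 5: append 1 -> log_len=8
Op 6: F0 acks idx 7 -> match: F0=7 F1=0; commitIndex=7
Op 7: F1 acks idx 7 -> match: F0=7 F1=7; commitIndex=7
Op 8: append 3 -> log_len=11
Op 9: append 2 -> log_len=13
Op 10: F0 acks idx 3 -> match: F0=7 F1=7; commitIndex=7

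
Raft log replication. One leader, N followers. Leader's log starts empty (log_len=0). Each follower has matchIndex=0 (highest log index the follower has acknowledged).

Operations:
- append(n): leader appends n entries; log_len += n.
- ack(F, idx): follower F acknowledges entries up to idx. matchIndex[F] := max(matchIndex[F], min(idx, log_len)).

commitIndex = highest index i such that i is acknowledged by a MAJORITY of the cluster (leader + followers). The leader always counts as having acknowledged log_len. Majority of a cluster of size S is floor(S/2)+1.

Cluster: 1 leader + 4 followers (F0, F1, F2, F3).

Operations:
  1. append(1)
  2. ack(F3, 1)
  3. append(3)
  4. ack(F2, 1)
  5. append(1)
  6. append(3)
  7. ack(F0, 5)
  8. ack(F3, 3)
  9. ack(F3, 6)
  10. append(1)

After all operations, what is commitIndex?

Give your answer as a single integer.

Answer: 5

Derivation:
Op 1: append 1 -> log_len=1
Op 2: F3 acks idx 1 -> match: F0=0 F1=0 F2=0 F3=1; commitIndex=0
Op 3: append 3 -> log_len=4
Op 4: F2 acks idx 1 -> match: F0=0 F1=0 F2=1 F3=1; commitIndex=1
Op 5: append 1 -> log_len=5
Op 6: append 3 -> log_len=8
Op 7: F0 acks idx 5 -> match: F0=5 F1=0 F2=1 F3=1; commitIndex=1
Op 8: F3 acks idx 3 -> match: F0=5 F1=0 F2=1 F3=3; commitIndex=3
Op 9: F3 acks idx 6 -> match: F0=5 F1=0 F2=1 F3=6; commitIndex=5
Op 10: append 1 -> log_len=9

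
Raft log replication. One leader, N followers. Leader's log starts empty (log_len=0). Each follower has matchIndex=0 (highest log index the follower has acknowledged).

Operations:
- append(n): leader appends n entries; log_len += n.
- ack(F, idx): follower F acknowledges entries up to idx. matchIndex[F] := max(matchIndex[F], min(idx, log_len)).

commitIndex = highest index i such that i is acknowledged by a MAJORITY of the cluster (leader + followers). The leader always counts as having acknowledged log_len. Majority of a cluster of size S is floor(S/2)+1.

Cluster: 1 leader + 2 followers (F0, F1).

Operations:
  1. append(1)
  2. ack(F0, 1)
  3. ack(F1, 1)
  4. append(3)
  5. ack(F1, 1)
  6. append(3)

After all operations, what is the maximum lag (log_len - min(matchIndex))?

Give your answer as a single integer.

Op 1: append 1 -> log_len=1
Op 2: F0 acks idx 1 -> match: F0=1 F1=0; commitIndex=1
Op 3: F1 acks idx 1 -> match: F0=1 F1=1; commitIndex=1
Op 4: append 3 -> log_len=4
Op 5: F1 acks idx 1 -> match: F0=1 F1=1; commitIndex=1
Op 6: append 3 -> log_len=7

Answer: 6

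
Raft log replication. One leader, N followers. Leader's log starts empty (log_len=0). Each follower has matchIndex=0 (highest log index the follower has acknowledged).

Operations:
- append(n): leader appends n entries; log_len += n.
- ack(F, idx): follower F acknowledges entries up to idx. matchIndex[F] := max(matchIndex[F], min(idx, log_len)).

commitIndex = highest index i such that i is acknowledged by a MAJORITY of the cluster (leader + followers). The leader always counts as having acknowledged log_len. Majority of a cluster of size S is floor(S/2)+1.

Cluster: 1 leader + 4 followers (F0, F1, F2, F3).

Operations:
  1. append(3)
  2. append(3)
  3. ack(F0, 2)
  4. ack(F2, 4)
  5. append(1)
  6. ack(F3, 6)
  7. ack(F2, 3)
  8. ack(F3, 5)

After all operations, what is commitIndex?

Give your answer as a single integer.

Answer: 4

Derivation:
Op 1: append 3 -> log_len=3
Op 2: append 3 -> log_len=6
Op 3: F0 acks idx 2 -> match: F0=2 F1=0 F2=0 F3=0; commitIndex=0
Op 4: F2 acks idx 4 -> match: F0=2 F1=0 F2=4 F3=0; commitIndex=2
Op 5: append 1 -> log_len=7
Op 6: F3 acks idx 6 -> match: F0=2 F1=0 F2=4 F3=6; commitIndex=4
Op 7: F2 acks idx 3 -> match: F0=2 F1=0 F2=4 F3=6; commitIndex=4
Op 8: F3 acks idx 5 -> match: F0=2 F1=0 F2=4 F3=6; commitIndex=4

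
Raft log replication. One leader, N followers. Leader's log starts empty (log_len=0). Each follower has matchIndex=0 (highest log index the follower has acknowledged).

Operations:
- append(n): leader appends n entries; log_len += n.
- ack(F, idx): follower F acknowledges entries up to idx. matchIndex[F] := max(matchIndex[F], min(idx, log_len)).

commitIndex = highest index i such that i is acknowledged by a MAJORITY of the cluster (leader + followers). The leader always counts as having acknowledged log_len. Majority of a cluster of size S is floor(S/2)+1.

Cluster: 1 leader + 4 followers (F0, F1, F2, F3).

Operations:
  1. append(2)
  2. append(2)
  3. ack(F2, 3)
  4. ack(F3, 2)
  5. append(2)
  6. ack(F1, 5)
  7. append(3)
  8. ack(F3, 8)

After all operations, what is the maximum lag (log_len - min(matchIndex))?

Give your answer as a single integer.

Op 1: append 2 -> log_len=2
Op 2: append 2 -> log_len=4
Op 3: F2 acks idx 3 -> match: F0=0 F1=0 F2=3 F3=0; commitIndex=0
Op 4: F3 acks idx 2 -> match: F0=0 F1=0 F2=3 F3=2; commitIndex=2
Op 5: append 2 -> log_len=6
Op 6: F1 acks idx 5 -> match: F0=0 F1=5 F2=3 F3=2; commitIndex=3
Op 7: append 3 -> log_len=9
Op 8: F3 acks idx 8 -> match: F0=0 F1=5 F2=3 F3=8; commitIndex=5

Answer: 9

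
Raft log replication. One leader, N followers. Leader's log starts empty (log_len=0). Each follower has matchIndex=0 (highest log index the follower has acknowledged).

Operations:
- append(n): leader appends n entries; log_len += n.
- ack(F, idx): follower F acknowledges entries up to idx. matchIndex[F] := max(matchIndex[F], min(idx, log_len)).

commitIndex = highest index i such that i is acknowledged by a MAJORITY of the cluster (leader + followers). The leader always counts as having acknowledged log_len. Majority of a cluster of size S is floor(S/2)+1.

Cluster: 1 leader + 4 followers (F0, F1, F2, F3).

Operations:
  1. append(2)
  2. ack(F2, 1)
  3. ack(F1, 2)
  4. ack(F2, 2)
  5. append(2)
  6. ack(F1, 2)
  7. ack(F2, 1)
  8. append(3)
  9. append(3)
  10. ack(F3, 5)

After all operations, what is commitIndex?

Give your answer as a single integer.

Answer: 2

Derivation:
Op 1: append 2 -> log_len=2
Op 2: F2 acks idx 1 -> match: F0=0 F1=0 F2=1 F3=0; commitIndex=0
Op 3: F1 acks idx 2 -> match: F0=0 F1=2 F2=1 F3=0; commitIndex=1
Op 4: F2 acks idx 2 -> match: F0=0 F1=2 F2=2 F3=0; commitIndex=2
Op 5: append 2 -> log_len=4
Op 6: F1 acks idx 2 -> match: F0=0 F1=2 F2=2 F3=0; commitIndex=2
Op 7: F2 acks idx 1 -> match: F0=0 F1=2 F2=2 F3=0; commitIndex=2
Op 8: append 3 -> log_len=7
Op 9: append 3 -> log_len=10
Op 10: F3 acks idx 5 -> match: F0=0 F1=2 F2=2 F3=5; commitIndex=2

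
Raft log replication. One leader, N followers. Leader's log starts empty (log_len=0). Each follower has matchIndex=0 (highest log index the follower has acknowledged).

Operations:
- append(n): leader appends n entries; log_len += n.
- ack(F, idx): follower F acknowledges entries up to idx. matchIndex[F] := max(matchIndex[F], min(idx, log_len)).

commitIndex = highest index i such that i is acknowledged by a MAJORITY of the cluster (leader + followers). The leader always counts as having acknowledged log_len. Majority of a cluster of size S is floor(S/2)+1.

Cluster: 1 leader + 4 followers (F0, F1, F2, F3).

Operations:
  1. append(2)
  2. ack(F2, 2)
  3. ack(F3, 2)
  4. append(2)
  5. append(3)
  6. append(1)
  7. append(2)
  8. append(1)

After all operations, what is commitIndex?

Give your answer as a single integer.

Answer: 2

Derivation:
Op 1: append 2 -> log_len=2
Op 2: F2 acks idx 2 -> match: F0=0 F1=0 F2=2 F3=0; commitIndex=0
Op 3: F3 acks idx 2 -> match: F0=0 F1=0 F2=2 F3=2; commitIndex=2
Op 4: append 2 -> log_len=4
Op 5: append 3 -> log_len=7
Op 6: append 1 -> log_len=8
Op 7: append 2 -> log_len=10
Op 8: append 1 -> log_len=11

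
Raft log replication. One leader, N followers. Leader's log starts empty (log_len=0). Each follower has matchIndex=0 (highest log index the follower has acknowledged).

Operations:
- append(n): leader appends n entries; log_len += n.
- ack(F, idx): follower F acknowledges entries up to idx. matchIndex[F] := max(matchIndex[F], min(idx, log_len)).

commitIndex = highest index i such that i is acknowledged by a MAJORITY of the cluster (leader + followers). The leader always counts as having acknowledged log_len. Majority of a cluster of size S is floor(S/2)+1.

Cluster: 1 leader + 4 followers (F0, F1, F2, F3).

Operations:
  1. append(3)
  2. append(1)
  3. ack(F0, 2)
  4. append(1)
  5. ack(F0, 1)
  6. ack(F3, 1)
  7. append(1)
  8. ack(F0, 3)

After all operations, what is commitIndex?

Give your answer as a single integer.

Answer: 1

Derivation:
Op 1: append 3 -> log_len=3
Op 2: append 1 -> log_len=4
Op 3: F0 acks idx 2 -> match: F0=2 F1=0 F2=0 F3=0; commitIndex=0
Op 4: append 1 -> log_len=5
Op 5: F0 acks idx 1 -> match: F0=2 F1=0 F2=0 F3=0; commitIndex=0
Op 6: F3 acks idx 1 -> match: F0=2 F1=0 F2=0 F3=1; commitIndex=1
Op 7: append 1 -> log_len=6
Op 8: F0 acks idx 3 -> match: F0=3 F1=0 F2=0 F3=1; commitIndex=1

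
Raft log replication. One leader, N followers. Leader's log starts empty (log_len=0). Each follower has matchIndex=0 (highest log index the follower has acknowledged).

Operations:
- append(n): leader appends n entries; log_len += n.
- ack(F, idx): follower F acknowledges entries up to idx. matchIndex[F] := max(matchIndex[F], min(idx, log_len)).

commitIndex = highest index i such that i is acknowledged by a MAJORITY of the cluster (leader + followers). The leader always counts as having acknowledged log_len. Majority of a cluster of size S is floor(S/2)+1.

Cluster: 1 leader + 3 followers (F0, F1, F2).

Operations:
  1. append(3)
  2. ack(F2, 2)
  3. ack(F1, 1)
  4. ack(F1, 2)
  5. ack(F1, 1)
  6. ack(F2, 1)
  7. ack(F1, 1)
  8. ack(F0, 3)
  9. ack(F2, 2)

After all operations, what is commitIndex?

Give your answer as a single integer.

Answer: 2

Derivation:
Op 1: append 3 -> log_len=3
Op 2: F2 acks idx 2 -> match: F0=0 F1=0 F2=2; commitIndex=0
Op 3: F1 acks idx 1 -> match: F0=0 F1=1 F2=2; commitIndex=1
Op 4: F1 acks idx 2 -> match: F0=0 F1=2 F2=2; commitIndex=2
Op 5: F1 acks idx 1 -> match: F0=0 F1=2 F2=2; commitIndex=2
Op 6: F2 acks idx 1 -> match: F0=0 F1=2 F2=2; commitIndex=2
Op 7: F1 acks idx 1 -> match: F0=0 F1=2 F2=2; commitIndex=2
Op 8: F0 acks idx 3 -> match: F0=3 F1=2 F2=2; commitIndex=2
Op 9: F2 acks idx 2 -> match: F0=3 F1=2 F2=2; commitIndex=2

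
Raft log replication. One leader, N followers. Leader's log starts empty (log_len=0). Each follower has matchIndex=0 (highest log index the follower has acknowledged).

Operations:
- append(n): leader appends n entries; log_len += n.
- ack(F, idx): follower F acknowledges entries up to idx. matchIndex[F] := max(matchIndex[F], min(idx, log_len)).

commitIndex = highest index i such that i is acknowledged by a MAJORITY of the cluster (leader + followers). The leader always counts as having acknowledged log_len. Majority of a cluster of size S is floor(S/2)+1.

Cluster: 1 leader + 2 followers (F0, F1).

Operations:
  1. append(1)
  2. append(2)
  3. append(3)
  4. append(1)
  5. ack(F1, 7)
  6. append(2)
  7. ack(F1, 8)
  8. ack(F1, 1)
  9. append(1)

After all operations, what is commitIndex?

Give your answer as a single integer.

Op 1: append 1 -> log_len=1
Op 2: append 2 -> log_len=3
Op 3: append 3 -> log_len=6
Op 4: append 1 -> log_len=7
Op 5: F1 acks idx 7 -> match: F0=0 F1=7; commitIndex=7
Op 6: append 2 -> log_len=9
Op 7: F1 acks idx 8 -> match: F0=0 F1=8; commitIndex=8
Op 8: F1 acks idx 1 -> match: F0=0 F1=8; commitIndex=8
Op 9: append 1 -> log_len=10

Answer: 8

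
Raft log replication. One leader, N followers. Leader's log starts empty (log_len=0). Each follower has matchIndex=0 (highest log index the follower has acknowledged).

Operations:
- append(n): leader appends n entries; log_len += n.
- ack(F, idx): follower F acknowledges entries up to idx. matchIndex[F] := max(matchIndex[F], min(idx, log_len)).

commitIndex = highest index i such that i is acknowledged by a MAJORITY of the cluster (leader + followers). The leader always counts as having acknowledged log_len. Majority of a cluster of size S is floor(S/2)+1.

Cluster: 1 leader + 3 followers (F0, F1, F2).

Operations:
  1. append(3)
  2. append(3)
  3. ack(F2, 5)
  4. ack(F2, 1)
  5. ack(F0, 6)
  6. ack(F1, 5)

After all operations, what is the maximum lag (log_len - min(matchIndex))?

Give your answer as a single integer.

Answer: 1

Derivation:
Op 1: append 3 -> log_len=3
Op 2: append 3 -> log_len=6
Op 3: F2 acks idx 5 -> match: F0=0 F1=0 F2=5; commitIndex=0
Op 4: F2 acks idx 1 -> match: F0=0 F1=0 F2=5; commitIndex=0
Op 5: F0 acks idx 6 -> match: F0=6 F1=0 F2=5; commitIndex=5
Op 6: F1 acks idx 5 -> match: F0=6 F1=5 F2=5; commitIndex=5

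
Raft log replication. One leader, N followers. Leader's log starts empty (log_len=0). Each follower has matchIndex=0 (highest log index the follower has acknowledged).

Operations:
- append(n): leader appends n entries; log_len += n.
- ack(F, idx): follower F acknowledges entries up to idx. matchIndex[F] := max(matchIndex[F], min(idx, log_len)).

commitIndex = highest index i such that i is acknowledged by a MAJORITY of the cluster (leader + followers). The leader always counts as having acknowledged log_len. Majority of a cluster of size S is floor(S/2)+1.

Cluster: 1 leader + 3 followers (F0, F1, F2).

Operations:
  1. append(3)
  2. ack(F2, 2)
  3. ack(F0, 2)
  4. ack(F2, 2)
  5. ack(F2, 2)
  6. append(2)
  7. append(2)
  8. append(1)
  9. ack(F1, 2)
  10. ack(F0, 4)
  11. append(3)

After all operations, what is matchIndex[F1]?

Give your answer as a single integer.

Op 1: append 3 -> log_len=3
Op 2: F2 acks idx 2 -> match: F0=0 F1=0 F2=2; commitIndex=0
Op 3: F0 acks idx 2 -> match: F0=2 F1=0 F2=2; commitIndex=2
Op 4: F2 acks idx 2 -> match: F0=2 F1=0 F2=2; commitIndex=2
Op 5: F2 acks idx 2 -> match: F0=2 F1=0 F2=2; commitIndex=2
Op 6: append 2 -> log_len=5
Op 7: append 2 -> log_len=7
Op 8: append 1 -> log_len=8
Op 9: F1 acks idx 2 -> match: F0=2 F1=2 F2=2; commitIndex=2
Op 10: F0 acks idx 4 -> match: F0=4 F1=2 F2=2; commitIndex=2
Op 11: append 3 -> log_len=11

Answer: 2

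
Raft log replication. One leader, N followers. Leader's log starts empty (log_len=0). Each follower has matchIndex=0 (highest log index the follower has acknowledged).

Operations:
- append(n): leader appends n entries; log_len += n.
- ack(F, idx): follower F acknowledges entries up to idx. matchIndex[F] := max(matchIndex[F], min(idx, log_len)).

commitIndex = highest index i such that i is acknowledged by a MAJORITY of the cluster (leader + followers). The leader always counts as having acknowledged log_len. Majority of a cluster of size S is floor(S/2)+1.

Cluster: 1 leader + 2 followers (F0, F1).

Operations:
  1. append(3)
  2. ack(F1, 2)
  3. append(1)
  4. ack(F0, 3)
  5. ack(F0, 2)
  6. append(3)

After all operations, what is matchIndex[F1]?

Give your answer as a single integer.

Answer: 2

Derivation:
Op 1: append 3 -> log_len=3
Op 2: F1 acks idx 2 -> match: F0=0 F1=2; commitIndex=2
Op 3: append 1 -> log_len=4
Op 4: F0 acks idx 3 -> match: F0=3 F1=2; commitIndex=3
Op 5: F0 acks idx 2 -> match: F0=3 F1=2; commitIndex=3
Op 6: append 3 -> log_len=7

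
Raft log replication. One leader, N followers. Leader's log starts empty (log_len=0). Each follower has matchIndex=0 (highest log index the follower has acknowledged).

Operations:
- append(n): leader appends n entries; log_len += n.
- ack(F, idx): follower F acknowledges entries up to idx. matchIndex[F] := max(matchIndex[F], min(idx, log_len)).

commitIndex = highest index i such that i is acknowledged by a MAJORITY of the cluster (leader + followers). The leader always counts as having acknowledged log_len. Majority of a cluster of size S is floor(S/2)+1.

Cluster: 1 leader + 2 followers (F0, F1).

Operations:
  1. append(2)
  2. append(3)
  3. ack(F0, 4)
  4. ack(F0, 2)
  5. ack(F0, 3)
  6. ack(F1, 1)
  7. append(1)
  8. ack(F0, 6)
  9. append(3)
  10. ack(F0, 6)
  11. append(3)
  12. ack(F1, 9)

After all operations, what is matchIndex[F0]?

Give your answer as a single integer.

Op 1: append 2 -> log_len=2
Op 2: append 3 -> log_len=5
Op 3: F0 acks idx 4 -> match: F0=4 F1=0; commitIndex=4
Op 4: F0 acks idx 2 -> match: F0=4 F1=0; commitIndex=4
Op 5: F0 acks idx 3 -> match: F0=4 F1=0; commitIndex=4
Op 6: F1 acks idx 1 -> match: F0=4 F1=1; commitIndex=4
Op 7: append 1 -> log_len=6
Op 8: F0 acks idx 6 -> match: F0=6 F1=1; commitIndex=6
Op 9: append 3 -> log_len=9
Op 10: F0 acks idx 6 -> match: F0=6 F1=1; commitIndex=6
Op 11: append 3 -> log_len=12
Op 12: F1 acks idx 9 -> match: F0=6 F1=9; commitIndex=9

Answer: 6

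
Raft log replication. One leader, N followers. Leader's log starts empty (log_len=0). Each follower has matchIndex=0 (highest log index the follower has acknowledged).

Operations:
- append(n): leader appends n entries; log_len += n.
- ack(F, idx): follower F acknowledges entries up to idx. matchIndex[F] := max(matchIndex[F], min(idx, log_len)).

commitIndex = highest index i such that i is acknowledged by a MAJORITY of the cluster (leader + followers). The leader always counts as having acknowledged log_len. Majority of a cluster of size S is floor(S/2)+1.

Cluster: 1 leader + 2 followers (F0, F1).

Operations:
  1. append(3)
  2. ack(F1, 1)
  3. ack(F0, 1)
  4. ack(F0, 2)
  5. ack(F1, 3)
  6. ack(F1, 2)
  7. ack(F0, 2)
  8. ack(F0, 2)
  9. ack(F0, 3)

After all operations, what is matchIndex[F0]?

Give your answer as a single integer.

Answer: 3

Derivation:
Op 1: append 3 -> log_len=3
Op 2: F1 acks idx 1 -> match: F0=0 F1=1; commitIndex=1
Op 3: F0 acks idx 1 -> match: F0=1 F1=1; commitIndex=1
Op 4: F0 acks idx 2 -> match: F0=2 F1=1; commitIndex=2
Op 5: F1 acks idx 3 -> match: F0=2 F1=3; commitIndex=3
Op 6: F1 acks idx 2 -> match: F0=2 F1=3; commitIndex=3
Op 7: F0 acks idx 2 -> match: F0=2 F1=3; commitIndex=3
Op 8: F0 acks idx 2 -> match: F0=2 F1=3; commitIndex=3
Op 9: F0 acks idx 3 -> match: F0=3 F1=3; commitIndex=3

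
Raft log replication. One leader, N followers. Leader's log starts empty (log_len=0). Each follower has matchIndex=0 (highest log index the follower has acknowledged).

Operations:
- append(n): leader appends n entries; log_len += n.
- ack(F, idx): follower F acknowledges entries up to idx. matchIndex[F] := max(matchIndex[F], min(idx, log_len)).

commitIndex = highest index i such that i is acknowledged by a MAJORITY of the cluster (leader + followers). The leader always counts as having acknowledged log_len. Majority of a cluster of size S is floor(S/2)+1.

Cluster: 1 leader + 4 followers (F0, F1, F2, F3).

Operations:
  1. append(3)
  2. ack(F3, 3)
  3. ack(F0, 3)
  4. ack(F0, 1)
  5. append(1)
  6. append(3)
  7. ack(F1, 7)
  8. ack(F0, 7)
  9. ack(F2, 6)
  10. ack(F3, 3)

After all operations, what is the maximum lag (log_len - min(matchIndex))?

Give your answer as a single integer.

Op 1: append 3 -> log_len=3
Op 2: F3 acks idx 3 -> match: F0=0 F1=0 F2=0 F3=3; commitIndex=0
Op 3: F0 acks idx 3 -> match: F0=3 F1=0 F2=0 F3=3; commitIndex=3
Op 4: F0 acks idx 1 -> match: F0=3 F1=0 F2=0 F3=3; commitIndex=3
Op 5: append 1 -> log_len=4
Op 6: append 3 -> log_len=7
Op 7: F1 acks idx 7 -> match: F0=3 F1=7 F2=0 F3=3; commitIndex=3
Op 8: F0 acks idx 7 -> match: F0=7 F1=7 F2=0 F3=3; commitIndex=7
Op 9: F2 acks idx 6 -> match: F0=7 F1=7 F2=6 F3=3; commitIndex=7
Op 10: F3 acks idx 3 -> match: F0=7 F1=7 F2=6 F3=3; commitIndex=7

Answer: 4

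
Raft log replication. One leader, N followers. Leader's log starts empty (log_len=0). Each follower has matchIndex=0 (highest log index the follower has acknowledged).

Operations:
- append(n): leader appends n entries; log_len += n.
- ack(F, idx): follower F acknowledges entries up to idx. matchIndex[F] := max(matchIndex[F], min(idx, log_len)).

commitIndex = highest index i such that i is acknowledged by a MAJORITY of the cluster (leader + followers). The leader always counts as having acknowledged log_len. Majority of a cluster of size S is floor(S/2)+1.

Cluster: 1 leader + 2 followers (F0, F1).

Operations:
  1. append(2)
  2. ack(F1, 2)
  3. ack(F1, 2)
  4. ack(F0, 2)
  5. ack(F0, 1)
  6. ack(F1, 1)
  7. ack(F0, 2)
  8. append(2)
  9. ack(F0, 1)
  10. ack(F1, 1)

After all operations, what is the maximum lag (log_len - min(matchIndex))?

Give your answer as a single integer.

Answer: 2

Derivation:
Op 1: append 2 -> log_len=2
Op 2: F1 acks idx 2 -> match: F0=0 F1=2; commitIndex=2
Op 3: F1 acks idx 2 -> match: F0=0 F1=2; commitIndex=2
Op 4: F0 acks idx 2 -> match: F0=2 F1=2; commitIndex=2
Op 5: F0 acks idx 1 -> match: F0=2 F1=2; commitIndex=2
Op 6: F1 acks idx 1 -> match: F0=2 F1=2; commitIndex=2
Op 7: F0 acks idx 2 -> match: F0=2 F1=2; commitIndex=2
Op 8: append 2 -> log_len=4
Op 9: F0 acks idx 1 -> match: F0=2 F1=2; commitIndex=2
Op 10: F1 acks idx 1 -> match: F0=2 F1=2; commitIndex=2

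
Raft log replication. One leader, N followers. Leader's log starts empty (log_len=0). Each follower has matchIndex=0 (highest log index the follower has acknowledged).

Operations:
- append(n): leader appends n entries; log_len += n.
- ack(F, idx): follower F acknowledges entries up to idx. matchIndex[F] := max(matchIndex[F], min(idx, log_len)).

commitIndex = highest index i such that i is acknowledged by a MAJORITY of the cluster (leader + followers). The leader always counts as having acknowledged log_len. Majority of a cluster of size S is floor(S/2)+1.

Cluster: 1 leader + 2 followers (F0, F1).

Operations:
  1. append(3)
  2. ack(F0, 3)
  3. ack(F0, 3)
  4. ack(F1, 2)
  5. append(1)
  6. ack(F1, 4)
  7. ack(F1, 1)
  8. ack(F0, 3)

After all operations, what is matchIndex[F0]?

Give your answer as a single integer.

Answer: 3

Derivation:
Op 1: append 3 -> log_len=3
Op 2: F0 acks idx 3 -> match: F0=3 F1=0; commitIndex=3
Op 3: F0 acks idx 3 -> match: F0=3 F1=0; commitIndex=3
Op 4: F1 acks idx 2 -> match: F0=3 F1=2; commitIndex=3
Op 5: append 1 -> log_len=4
Op 6: F1 acks idx 4 -> match: F0=3 F1=4; commitIndex=4
Op 7: F1 acks idx 1 -> match: F0=3 F1=4; commitIndex=4
Op 8: F0 acks idx 3 -> match: F0=3 F1=4; commitIndex=4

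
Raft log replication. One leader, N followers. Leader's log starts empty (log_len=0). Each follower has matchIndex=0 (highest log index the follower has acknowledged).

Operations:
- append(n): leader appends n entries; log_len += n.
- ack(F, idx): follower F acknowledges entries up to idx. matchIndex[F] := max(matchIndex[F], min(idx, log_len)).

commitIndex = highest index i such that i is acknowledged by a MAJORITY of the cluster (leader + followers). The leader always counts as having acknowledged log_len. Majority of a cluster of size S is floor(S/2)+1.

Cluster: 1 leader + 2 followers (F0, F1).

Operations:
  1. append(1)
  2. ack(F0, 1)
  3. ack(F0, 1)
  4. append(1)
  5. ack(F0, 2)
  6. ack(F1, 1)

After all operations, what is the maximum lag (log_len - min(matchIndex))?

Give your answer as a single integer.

Answer: 1

Derivation:
Op 1: append 1 -> log_len=1
Op 2: F0 acks idx 1 -> match: F0=1 F1=0; commitIndex=1
Op 3: F0 acks idx 1 -> match: F0=1 F1=0; commitIndex=1
Op 4: append 1 -> log_len=2
Op 5: F0 acks idx 2 -> match: F0=2 F1=0; commitIndex=2
Op 6: F1 acks idx 1 -> match: F0=2 F1=1; commitIndex=2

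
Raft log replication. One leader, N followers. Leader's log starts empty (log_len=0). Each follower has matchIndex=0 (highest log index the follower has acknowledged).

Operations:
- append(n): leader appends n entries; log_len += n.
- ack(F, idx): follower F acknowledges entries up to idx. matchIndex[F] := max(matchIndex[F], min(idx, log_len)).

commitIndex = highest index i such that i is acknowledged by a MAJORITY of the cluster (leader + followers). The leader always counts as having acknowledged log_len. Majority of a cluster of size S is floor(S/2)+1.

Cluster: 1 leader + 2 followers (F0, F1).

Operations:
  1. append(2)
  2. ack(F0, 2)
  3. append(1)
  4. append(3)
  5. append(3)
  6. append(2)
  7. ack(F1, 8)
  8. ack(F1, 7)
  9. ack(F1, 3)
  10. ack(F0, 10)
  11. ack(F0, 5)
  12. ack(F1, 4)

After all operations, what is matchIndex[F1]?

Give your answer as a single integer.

Op 1: append 2 -> log_len=2
Op 2: F0 acks idx 2 -> match: F0=2 F1=0; commitIndex=2
Op 3: append 1 -> log_len=3
Op 4: append 3 -> log_len=6
Op 5: append 3 -> log_len=9
Op 6: append 2 -> log_len=11
Op 7: F1 acks idx 8 -> match: F0=2 F1=8; commitIndex=8
Op 8: F1 acks idx 7 -> match: F0=2 F1=8; commitIndex=8
Op 9: F1 acks idx 3 -> match: F0=2 F1=8; commitIndex=8
Op 10: F0 acks idx 10 -> match: F0=10 F1=8; commitIndex=10
Op 11: F0 acks idx 5 -> match: F0=10 F1=8; commitIndex=10
Op 12: F1 acks idx 4 -> match: F0=10 F1=8; commitIndex=10

Answer: 8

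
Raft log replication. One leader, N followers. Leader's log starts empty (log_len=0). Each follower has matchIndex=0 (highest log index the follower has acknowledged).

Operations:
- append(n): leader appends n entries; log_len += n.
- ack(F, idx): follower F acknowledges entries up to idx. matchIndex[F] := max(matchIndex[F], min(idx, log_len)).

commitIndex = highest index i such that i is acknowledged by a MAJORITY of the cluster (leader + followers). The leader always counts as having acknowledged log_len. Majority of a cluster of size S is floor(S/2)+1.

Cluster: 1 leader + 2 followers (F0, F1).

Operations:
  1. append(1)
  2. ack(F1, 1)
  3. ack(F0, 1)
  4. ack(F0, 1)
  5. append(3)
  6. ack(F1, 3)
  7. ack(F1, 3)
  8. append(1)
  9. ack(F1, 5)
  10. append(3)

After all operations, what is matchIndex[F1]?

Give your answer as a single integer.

Op 1: append 1 -> log_len=1
Op 2: F1 acks idx 1 -> match: F0=0 F1=1; commitIndex=1
Op 3: F0 acks idx 1 -> match: F0=1 F1=1; commitIndex=1
Op 4: F0 acks idx 1 -> match: F0=1 F1=1; commitIndex=1
Op 5: append 3 -> log_len=4
Op 6: F1 acks idx 3 -> match: F0=1 F1=3; commitIndex=3
Op 7: F1 acks idx 3 -> match: F0=1 F1=3; commitIndex=3
Op 8: append 1 -> log_len=5
Op 9: F1 acks idx 5 -> match: F0=1 F1=5; commitIndex=5
Op 10: append 3 -> log_len=8

Answer: 5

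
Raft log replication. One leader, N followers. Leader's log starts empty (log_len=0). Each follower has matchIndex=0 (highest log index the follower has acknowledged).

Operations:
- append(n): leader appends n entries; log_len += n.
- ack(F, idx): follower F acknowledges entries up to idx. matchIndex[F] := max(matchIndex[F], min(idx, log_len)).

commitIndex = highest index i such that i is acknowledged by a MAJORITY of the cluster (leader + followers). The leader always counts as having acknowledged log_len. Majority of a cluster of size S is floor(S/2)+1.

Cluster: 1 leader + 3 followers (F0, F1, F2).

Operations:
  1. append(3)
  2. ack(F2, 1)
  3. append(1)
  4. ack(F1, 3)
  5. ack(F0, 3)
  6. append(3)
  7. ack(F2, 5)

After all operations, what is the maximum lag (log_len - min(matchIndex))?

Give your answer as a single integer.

Answer: 4

Derivation:
Op 1: append 3 -> log_len=3
Op 2: F2 acks idx 1 -> match: F0=0 F1=0 F2=1; commitIndex=0
Op 3: append 1 -> log_len=4
Op 4: F1 acks idx 3 -> match: F0=0 F1=3 F2=1; commitIndex=1
Op 5: F0 acks idx 3 -> match: F0=3 F1=3 F2=1; commitIndex=3
Op 6: append 3 -> log_len=7
Op 7: F2 acks idx 5 -> match: F0=3 F1=3 F2=5; commitIndex=3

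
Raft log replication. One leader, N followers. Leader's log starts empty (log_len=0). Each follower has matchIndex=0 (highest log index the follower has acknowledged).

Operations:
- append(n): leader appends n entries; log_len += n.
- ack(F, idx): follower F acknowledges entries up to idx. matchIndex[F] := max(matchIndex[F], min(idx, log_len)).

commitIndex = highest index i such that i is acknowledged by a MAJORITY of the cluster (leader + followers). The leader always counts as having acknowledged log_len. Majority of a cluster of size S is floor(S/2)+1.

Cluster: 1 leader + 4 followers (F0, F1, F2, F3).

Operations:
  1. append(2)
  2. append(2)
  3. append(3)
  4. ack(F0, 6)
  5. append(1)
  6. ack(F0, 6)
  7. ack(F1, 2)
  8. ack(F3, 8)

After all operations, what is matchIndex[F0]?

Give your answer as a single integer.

Answer: 6

Derivation:
Op 1: append 2 -> log_len=2
Op 2: append 2 -> log_len=4
Op 3: append 3 -> log_len=7
Op 4: F0 acks idx 6 -> match: F0=6 F1=0 F2=0 F3=0; commitIndex=0
Op 5: append 1 -> log_len=8
Op 6: F0 acks idx 6 -> match: F0=6 F1=0 F2=0 F3=0; commitIndex=0
Op 7: F1 acks idx 2 -> match: F0=6 F1=2 F2=0 F3=0; commitIndex=2
Op 8: F3 acks idx 8 -> match: F0=6 F1=2 F2=0 F3=8; commitIndex=6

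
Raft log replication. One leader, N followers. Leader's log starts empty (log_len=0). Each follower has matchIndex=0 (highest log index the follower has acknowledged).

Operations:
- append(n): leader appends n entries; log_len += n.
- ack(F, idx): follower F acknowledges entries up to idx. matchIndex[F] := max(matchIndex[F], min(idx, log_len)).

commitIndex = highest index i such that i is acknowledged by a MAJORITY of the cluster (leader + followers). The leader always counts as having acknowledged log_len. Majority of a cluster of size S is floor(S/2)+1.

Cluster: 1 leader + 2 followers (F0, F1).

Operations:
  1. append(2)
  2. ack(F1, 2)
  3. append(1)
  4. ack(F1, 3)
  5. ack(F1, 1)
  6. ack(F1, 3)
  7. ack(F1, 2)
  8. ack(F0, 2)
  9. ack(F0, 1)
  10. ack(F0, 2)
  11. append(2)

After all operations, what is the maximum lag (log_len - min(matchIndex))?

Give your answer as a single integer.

Answer: 3

Derivation:
Op 1: append 2 -> log_len=2
Op 2: F1 acks idx 2 -> match: F0=0 F1=2; commitIndex=2
Op 3: append 1 -> log_len=3
Op 4: F1 acks idx 3 -> match: F0=0 F1=3; commitIndex=3
Op 5: F1 acks idx 1 -> match: F0=0 F1=3; commitIndex=3
Op 6: F1 acks idx 3 -> match: F0=0 F1=3; commitIndex=3
Op 7: F1 acks idx 2 -> match: F0=0 F1=3; commitIndex=3
Op 8: F0 acks idx 2 -> match: F0=2 F1=3; commitIndex=3
Op 9: F0 acks idx 1 -> match: F0=2 F1=3; commitIndex=3
Op 10: F0 acks idx 2 -> match: F0=2 F1=3; commitIndex=3
Op 11: append 2 -> log_len=5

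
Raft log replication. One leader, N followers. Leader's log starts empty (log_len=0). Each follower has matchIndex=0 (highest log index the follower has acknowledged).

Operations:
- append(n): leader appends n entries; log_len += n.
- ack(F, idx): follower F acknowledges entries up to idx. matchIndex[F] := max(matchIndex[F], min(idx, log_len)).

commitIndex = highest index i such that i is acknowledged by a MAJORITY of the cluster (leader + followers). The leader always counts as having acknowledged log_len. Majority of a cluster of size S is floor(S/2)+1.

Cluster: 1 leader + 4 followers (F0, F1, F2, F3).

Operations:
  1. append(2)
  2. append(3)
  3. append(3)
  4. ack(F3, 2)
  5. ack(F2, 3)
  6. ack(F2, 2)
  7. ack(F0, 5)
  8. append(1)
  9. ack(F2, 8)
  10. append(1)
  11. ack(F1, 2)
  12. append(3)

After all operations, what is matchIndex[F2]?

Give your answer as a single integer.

Op 1: append 2 -> log_len=2
Op 2: append 3 -> log_len=5
Op 3: append 3 -> log_len=8
Op 4: F3 acks idx 2 -> match: F0=0 F1=0 F2=0 F3=2; commitIndex=0
Op 5: F2 acks idx 3 -> match: F0=0 F1=0 F2=3 F3=2; commitIndex=2
Op 6: F2 acks idx 2 -> match: F0=0 F1=0 F2=3 F3=2; commitIndex=2
Op 7: F0 acks idx 5 -> match: F0=5 F1=0 F2=3 F3=2; commitIndex=3
Op 8: append 1 -> log_len=9
Op 9: F2 acks idx 8 -> match: F0=5 F1=0 F2=8 F3=2; commitIndex=5
Op 10: append 1 -> log_len=10
Op 11: F1 acks idx 2 -> match: F0=5 F1=2 F2=8 F3=2; commitIndex=5
Op 12: append 3 -> log_len=13

Answer: 8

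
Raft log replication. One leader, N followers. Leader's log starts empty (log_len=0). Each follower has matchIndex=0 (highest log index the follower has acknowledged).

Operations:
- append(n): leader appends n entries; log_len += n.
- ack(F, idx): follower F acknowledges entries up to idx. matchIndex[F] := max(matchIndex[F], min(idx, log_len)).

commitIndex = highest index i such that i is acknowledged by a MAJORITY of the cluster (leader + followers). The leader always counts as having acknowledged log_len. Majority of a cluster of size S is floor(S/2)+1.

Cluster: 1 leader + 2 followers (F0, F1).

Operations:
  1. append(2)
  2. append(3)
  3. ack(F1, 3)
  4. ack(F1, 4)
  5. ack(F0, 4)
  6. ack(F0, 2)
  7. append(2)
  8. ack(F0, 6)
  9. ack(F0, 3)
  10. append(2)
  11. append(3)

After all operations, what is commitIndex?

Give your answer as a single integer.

Op 1: append 2 -> log_len=2
Op 2: append 3 -> log_len=5
Op 3: F1 acks idx 3 -> match: F0=0 F1=3; commitIndex=3
Op 4: F1 acks idx 4 -> match: F0=0 F1=4; commitIndex=4
Op 5: F0 acks idx 4 -> match: F0=4 F1=4; commitIndex=4
Op 6: F0 acks idx 2 -> match: F0=4 F1=4; commitIndex=4
Op 7: append 2 -> log_len=7
Op 8: F0 acks idx 6 -> match: F0=6 F1=4; commitIndex=6
Op 9: F0 acks idx 3 -> match: F0=6 F1=4; commitIndex=6
Op 10: append 2 -> log_len=9
Op 11: append 3 -> log_len=12

Answer: 6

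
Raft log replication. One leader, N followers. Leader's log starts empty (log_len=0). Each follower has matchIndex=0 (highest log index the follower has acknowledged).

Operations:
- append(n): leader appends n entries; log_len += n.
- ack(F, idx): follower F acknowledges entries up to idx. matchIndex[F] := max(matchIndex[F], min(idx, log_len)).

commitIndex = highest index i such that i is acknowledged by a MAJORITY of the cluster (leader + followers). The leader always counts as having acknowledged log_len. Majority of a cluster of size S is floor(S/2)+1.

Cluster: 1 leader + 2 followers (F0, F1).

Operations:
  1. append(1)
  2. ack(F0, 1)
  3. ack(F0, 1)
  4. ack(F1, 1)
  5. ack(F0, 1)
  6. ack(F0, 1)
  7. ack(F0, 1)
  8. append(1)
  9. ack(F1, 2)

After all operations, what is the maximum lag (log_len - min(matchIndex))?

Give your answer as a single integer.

Op 1: append 1 -> log_len=1
Op 2: F0 acks idx 1 -> match: F0=1 F1=0; commitIndex=1
Op 3: F0 acks idx 1 -> match: F0=1 F1=0; commitIndex=1
Op 4: F1 acks idx 1 -> match: F0=1 F1=1; commitIndex=1
Op 5: F0 acks idx 1 -> match: F0=1 F1=1; commitIndex=1
Op 6: F0 acks idx 1 -> match: F0=1 F1=1; commitIndex=1
Op 7: F0 acks idx 1 -> match: F0=1 F1=1; commitIndex=1
Op 8: append 1 -> log_len=2
Op 9: F1 acks idx 2 -> match: F0=1 F1=2; commitIndex=2

Answer: 1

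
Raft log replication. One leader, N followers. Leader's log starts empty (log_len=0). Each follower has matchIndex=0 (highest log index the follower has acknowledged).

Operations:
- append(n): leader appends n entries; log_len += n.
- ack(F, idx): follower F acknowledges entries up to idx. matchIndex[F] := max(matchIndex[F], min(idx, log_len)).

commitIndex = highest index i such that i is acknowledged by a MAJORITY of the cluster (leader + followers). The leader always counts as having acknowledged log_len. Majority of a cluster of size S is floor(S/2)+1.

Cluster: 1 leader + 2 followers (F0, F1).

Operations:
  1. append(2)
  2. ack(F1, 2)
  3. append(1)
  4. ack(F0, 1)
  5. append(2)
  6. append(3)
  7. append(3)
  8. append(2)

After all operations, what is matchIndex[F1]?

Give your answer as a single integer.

Answer: 2

Derivation:
Op 1: append 2 -> log_len=2
Op 2: F1 acks idx 2 -> match: F0=0 F1=2; commitIndex=2
Op 3: append 1 -> log_len=3
Op 4: F0 acks idx 1 -> match: F0=1 F1=2; commitIndex=2
Op 5: append 2 -> log_len=5
Op 6: append 3 -> log_len=8
Op 7: append 3 -> log_len=11
Op 8: append 2 -> log_len=13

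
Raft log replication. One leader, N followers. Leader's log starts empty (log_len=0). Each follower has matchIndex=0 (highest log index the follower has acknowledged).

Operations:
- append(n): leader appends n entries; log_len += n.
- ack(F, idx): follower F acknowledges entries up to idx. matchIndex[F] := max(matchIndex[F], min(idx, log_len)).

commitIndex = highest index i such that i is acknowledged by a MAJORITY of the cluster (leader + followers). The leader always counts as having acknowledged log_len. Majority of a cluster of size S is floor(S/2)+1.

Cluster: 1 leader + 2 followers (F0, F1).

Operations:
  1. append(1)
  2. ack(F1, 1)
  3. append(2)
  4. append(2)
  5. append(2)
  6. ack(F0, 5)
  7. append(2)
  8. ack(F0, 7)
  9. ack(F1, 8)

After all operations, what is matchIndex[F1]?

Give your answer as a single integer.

Answer: 8

Derivation:
Op 1: append 1 -> log_len=1
Op 2: F1 acks idx 1 -> match: F0=0 F1=1; commitIndex=1
Op 3: append 2 -> log_len=3
Op 4: append 2 -> log_len=5
Op 5: append 2 -> log_len=7
Op 6: F0 acks idx 5 -> match: F0=5 F1=1; commitIndex=5
Op 7: append 2 -> log_len=9
Op 8: F0 acks idx 7 -> match: F0=7 F1=1; commitIndex=7
Op 9: F1 acks idx 8 -> match: F0=7 F1=8; commitIndex=8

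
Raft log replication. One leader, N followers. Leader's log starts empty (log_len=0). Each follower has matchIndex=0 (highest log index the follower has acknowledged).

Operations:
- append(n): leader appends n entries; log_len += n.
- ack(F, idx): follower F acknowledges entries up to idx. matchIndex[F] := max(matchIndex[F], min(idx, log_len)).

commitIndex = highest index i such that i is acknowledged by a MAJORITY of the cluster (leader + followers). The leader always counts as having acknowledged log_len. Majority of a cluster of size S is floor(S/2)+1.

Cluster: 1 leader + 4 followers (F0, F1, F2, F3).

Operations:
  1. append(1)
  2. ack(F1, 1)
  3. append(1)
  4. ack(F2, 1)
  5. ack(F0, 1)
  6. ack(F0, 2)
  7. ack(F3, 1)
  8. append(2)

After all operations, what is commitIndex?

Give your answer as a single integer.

Op 1: append 1 -> log_len=1
Op 2: F1 acks idx 1 -> match: F0=0 F1=1 F2=0 F3=0; commitIndex=0
Op 3: append 1 -> log_len=2
Op 4: F2 acks idx 1 -> match: F0=0 F1=1 F2=1 F3=0; commitIndex=1
Op 5: F0 acks idx 1 -> match: F0=1 F1=1 F2=1 F3=0; commitIndex=1
Op 6: F0 acks idx 2 -> match: F0=2 F1=1 F2=1 F3=0; commitIndex=1
Op 7: F3 acks idx 1 -> match: F0=2 F1=1 F2=1 F3=1; commitIndex=1
Op 8: append 2 -> log_len=4

Answer: 1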